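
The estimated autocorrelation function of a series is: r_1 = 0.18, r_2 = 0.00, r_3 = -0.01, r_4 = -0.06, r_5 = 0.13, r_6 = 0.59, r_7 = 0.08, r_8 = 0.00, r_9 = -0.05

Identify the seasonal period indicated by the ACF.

6

The largest autocorrelation is r_6 = 0.59; the remaining lags stay at or below 0.18.
The dominant spike at lag 6 indicates a seasonal period of 6.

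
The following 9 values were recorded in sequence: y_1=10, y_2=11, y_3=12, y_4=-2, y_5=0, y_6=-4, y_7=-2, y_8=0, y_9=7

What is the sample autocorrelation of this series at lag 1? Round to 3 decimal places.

Mean ȳ = (10 + 11 + 12 − 2 + 0 − 4 − 2 + 0 + 7)/9 = 3.5556
Numerator Σ_{t=1}^{8}(y_t−ȳ)(y_{t+1}−ȳ) = 160.0247
Denominator Σ(y_t−ȳ)² = 324.2222
r_1 = 160.0247 / 324.2222 = 0.494

0.494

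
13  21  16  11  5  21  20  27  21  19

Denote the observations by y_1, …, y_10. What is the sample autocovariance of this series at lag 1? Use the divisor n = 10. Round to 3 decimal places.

9.744

Mean ȳ = (13 + 21 + 16 + 11 + 5 + 21 + 20 + 27 + 21 + 19)/10 = 17.4000
Σ_{t=1}^{9}(y_t−ȳ)(y_{t+1}−ȳ) = 97.4400
γ_1 = 97.4400 / 10 = 9.744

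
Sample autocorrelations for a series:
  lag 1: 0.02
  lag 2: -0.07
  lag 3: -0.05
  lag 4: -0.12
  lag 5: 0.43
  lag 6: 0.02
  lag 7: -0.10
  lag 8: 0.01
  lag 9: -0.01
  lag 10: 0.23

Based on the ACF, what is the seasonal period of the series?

5

The largest autocorrelation is r_5 = 0.43, with a weaker echo at lag 10 (0.23); the remaining lags stay at or below 0.02.
The dominant spike at lag 5 indicates a seasonal period of 5.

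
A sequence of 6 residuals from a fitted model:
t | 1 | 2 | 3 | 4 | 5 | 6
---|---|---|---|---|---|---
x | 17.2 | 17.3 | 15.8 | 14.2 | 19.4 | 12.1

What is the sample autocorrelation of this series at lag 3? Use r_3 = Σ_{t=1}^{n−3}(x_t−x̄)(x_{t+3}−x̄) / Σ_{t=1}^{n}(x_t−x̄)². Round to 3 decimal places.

0.092

Mean x̄ = (17.2 + 17.3 + 15.8 + 14.2 + 19.4 + 12.1)/6 = 16.0000
Deviations from mean: 1.2000, 1.3000, -0.2000, -1.8000, 3.4000, -3.9000
Σ(x_t−x̄)(x_{t+3}−x̄) = (-2.1600) + (4.4200) + (0.7800) = 3.0400
Denominator Σ(x_t−x̄)² = 33.1800
r_3 = 3.0400 / 33.1800 = 0.092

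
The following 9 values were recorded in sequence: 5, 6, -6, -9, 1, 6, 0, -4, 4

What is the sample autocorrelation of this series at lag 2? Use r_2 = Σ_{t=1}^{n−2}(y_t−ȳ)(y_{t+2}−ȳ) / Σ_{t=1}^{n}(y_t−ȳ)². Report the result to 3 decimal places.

-0.673

Mean ȳ = (5 + 6 − 6 − 9 + 1 + 6 + 0 − 4 + 4)/9 = 0.3333
Σ(y_t−ȳ)(y_{t+2}−ȳ) = (-29.5556) + (-52.8889) + (-4.2222) + (-52.8889) + (-0.2222) + (-24.5556) + (-1.2222) = -165.5556
Denominator Σ(y_t−ȳ)² = 246.0000
r_2 = -165.5556 / 246.0000 = -0.673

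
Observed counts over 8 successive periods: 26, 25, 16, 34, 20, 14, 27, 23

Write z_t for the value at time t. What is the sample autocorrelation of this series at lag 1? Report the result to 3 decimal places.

-0.439

Mean z̄ = (26 + 25 + 16 + 34 + 20 + 14 + 27 + 23)/8 = 23.1250
Deviations from mean: 2.8750, 1.8750, -7.1250, 10.8750, -3.1250, -9.1250, 3.8750, -0.1250
Σ(z_t−z̄)(z_{t+1}−z̄) = (5.3906) + (-13.3594) + (-77.4844) + (-33.9844) + (28.5156) + (-35.3594) + (-0.4844) = -126.7656
Denominator Σ(z_t−z̄)² = 288.8750
r_1 = -126.7656 / 288.8750 = -0.439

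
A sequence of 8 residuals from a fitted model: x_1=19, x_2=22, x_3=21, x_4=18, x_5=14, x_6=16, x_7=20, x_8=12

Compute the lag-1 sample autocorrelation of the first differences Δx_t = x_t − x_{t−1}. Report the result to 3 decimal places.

-0.205

First differences Δx: 3, -1, -3, -4, 2, 4, -8
Mean of differences = -1.0000
Numerator Σ(Δx_t−Δx̄)(Δx_{t+1}−Δx̄) = -23.0000
Denominator Σ(Δx_t−Δx̄)² = 112.0000
r_1(Δx) = -23.0000 / 112.0000 = -0.205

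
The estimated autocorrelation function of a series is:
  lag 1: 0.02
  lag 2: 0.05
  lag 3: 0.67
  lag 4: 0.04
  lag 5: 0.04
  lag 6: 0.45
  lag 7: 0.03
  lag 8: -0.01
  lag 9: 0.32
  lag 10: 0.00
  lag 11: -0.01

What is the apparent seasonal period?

The largest autocorrelation is r_3 = 0.67, with weaker echoes at lags 6 (0.45) and 9 (0.32); the remaining lags stay at or below 0.05.
The dominant spike at lag 3 indicates a seasonal period of 3.

3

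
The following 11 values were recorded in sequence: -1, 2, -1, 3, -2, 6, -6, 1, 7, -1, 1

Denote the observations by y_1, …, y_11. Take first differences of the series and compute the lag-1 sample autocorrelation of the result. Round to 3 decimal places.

First differences Δy: 3, -3, 4, -5, 8, -12, 7, 6, -8, 2
Mean of differences = 0.2000
Numerator Σ(Δy_t−Δȳ)(Δy_{t+1}−Δȳ) = -282.4400
Denominator Σ(Δy_t−Δȳ)² = 419.6000
r_1(Δy) = -282.4400 / 419.6000 = -0.673

-0.673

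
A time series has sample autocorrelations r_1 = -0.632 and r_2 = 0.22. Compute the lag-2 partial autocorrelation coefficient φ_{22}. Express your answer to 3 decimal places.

φ_{22} = (r_2 − r_1²) / (1 − r_1²)
r_1² = (-0.632)² = 0.399424
Numerator = 0.22 − 0.3994 = -0.1794; denominator = 1 − 0.3994 = 0.6006
φ_{22} = -0.1794 / 0.6006 = -0.299

-0.299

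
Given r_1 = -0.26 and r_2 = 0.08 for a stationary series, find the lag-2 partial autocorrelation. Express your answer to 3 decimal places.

0.013

φ_{22} = (r_2 − r_1²) / (1 − r_1²)
r_1² = (-0.26)² = 0.0676
Numerator = 0.08 − 0.0676 = 0.0124; denominator = 1 − 0.0676 = 0.9324
φ_{22} = 0.0124 / 0.9324 = 0.013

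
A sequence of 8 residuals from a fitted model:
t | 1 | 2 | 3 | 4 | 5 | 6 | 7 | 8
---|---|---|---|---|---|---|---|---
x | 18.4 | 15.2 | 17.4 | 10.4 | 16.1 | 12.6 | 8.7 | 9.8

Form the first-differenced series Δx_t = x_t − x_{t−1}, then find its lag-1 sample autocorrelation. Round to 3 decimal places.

-0.719

First differences Δx: -3.2, 2.2, -7.0, 5.7, -3.5, -3.9, 1.1
Mean of differences = -1.2286
Numerator Σ(Δx_t−Δx̄)(Δx_{t+1}−Δx̄) = -82.4251
Denominator Σ(Δx_t−Δx̄)² = 114.6743
r_1(Δx) = -82.4251 / 114.6743 = -0.719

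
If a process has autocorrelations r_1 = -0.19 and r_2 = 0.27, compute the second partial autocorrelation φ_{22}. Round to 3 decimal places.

φ_{22} = (r_2 − r_1²) / (1 − r_1²)
r_1² = (-0.19)² = 0.0361
Numerator = 0.27 − 0.0361 = 0.2339; denominator = 1 − 0.0361 = 0.9639
φ_{22} = 0.2339 / 0.9639 = 0.243

0.243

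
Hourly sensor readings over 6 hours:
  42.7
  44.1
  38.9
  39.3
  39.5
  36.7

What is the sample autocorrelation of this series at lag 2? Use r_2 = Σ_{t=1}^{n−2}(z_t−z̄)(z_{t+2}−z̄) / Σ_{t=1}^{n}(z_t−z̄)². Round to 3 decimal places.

-0.074

Mean z̄ = (42.7 + 44.1 + 38.9 + 39.3 + 39.5 + 36.7)/6 = 40.2000
Σ(z_t−z̄)(z_{t+2}−z̄) = (-3.2500) + (-3.5100) + (0.9100) + (3.1500) = -2.7000
Denominator Σ(z_t−z̄)² = 36.7000
r_2 = -2.7000 / 36.7000 = -0.074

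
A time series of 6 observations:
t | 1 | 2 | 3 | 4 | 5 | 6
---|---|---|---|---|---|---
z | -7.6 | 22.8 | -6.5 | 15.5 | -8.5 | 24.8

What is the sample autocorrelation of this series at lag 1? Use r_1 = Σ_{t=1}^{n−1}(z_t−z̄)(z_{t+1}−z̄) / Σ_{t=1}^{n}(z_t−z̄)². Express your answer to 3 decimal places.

Mean z̄ = (-7.6 + 22.8 − 6.5 + 15.5 − 8.5 + 24.8)/6 = 6.7500
Deviations from mean: -14.3500, 16.0500, -13.2500, 8.7500, -15.2500, 18.0500
Σ(z_t−z̄)(z_{t+1}−z̄) = (-230.3175) + (-212.6625) + (-115.9375) + (-133.4375) + (-275.2625) = -967.6175
Denominator Σ(z_t−z̄)² = 1274.0150
r_1 = -967.6175 / 1274.0150 = -0.760

-0.760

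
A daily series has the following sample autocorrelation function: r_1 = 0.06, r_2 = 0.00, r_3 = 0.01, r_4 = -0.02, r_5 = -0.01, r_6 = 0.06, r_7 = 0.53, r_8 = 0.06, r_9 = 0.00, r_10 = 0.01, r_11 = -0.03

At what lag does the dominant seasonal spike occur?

7

The largest autocorrelation is r_7 = 0.53; the remaining lags stay at or below 0.06.
The dominant spike at lag 7 indicates a seasonal period of 7.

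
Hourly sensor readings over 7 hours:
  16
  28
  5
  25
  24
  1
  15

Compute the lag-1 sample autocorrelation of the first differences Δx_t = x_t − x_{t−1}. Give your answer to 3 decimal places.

First differences Δx: 12, -23, 20, -1, -23, 14
Mean of differences = -0.1667
Numerator Σ(Δx_t−Δx̄)(Δx_{t+1}−Δx̄) = -1059.5278
Denominator Σ(Δx_t−Δx̄)² = 1798.8333
r_1(Δx) = -1059.5278 / 1798.8333 = -0.589

-0.589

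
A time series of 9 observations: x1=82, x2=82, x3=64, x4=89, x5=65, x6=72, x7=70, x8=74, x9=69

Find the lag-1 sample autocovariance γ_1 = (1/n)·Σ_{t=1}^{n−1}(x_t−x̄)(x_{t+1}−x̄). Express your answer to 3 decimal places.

-30.532

Mean x̄ = (82 + 82 + 64 + 89 + 65 + 72 + 70 + 74 + 69)/9 = 74.1111
Σ_{t=1}^{8}(x_t−x̄)(x_{t+1}−x̄) = -274.7901
γ_1 = -274.7901 / 9 = -30.532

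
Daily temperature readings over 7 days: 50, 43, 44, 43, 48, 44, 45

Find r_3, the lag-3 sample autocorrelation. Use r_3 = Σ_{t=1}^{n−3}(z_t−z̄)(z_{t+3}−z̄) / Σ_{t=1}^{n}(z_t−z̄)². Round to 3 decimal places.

-0.338

Mean z̄ = (50 + 43 + 44 + 43 + 48 + 44 + 45)/7 = 45.2857
Deviations from mean: 4.7143, -2.2857, -1.2857, -2.2857, 2.7143, -1.2857, -0.2857
Σ(z_t−z̄)(z_{t+3}−z̄) = (-10.7755) + (-6.2041) + (1.6531) + (0.6531) = -14.6735
Denominator Σ(z_t−z̄)² = 43.4286
r_3 = -14.6735 / 43.4286 = -0.338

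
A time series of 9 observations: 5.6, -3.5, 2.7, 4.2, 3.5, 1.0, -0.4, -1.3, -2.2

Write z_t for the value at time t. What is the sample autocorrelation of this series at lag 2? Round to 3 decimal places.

Mean z̄ = (5.6 − 3.5 + 2.7 + 4.2 + 3.5 + 1.0 − 0.4 − 1.3 − 2.2)/9 = 1.0667
Numerator Σ_{t=1}^{7}(z_t−z̄)(z_{t+2}−z̄) = -1.7589
Denominator Σ(z_t−z̄)² = 78.2400
r_2 = -1.7589 / 78.2400 = -0.022

-0.022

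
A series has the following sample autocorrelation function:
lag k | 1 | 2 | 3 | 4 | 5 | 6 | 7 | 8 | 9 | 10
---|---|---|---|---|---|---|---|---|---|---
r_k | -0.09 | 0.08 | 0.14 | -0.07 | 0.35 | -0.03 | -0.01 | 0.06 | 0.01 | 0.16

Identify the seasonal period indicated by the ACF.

The largest autocorrelation is r_5 = 0.35, with a weaker echo at lag 10 (0.16); the remaining lags stay at or below 0.14.
The dominant spike at lag 5 indicates a seasonal period of 5.

5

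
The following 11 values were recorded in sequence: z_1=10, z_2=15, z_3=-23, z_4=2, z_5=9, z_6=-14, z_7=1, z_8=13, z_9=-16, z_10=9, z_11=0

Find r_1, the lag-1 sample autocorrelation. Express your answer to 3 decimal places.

Mean z̄ = (10 + 15 − 23 + 2 + 9 − 14 + 1 + 13 − 16 + 9 + 0)/11 = 0.5455
Numerator Σ_{t=1}^{10}(z_t−z̄)(z_{t+1}−z̄) = -700.1157
Denominator Σ(z_t−z̄)² = 1638.7273
r_1 = -700.1157 / 1638.7273 = -0.427

-0.427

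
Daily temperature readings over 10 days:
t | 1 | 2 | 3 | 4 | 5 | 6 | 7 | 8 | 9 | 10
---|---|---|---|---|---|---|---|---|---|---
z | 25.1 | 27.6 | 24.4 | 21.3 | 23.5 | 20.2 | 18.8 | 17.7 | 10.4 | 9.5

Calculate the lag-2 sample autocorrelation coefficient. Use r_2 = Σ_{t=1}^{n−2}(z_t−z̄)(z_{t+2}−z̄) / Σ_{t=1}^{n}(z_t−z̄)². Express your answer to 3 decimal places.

0.245

Mean z̄ = (25.1 + 27.6 + 24.4 + 21.3 + 23.5 + 20.2 + 18.8 + 17.7 + 10.4 + 9.5)/10 = 19.8500
Numerator Σ_{t=1}^{8}(z_t−z̄)(z_{t+2}−z̄) = 79.8300
Denominator Σ(z_t−z̄)² = 326.0250
r_2 = 79.8300 / 326.0250 = 0.245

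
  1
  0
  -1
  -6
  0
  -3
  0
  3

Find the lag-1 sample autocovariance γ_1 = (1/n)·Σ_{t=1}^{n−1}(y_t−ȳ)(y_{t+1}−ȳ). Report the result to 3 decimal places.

Mean ȳ = (1 + 0 − 1 − 6 + 0 − 3 + 0 + 3)/8 = -0.7500
Deviations: 1.7500, 0.7500, -0.2500, -5.2500, 0.7500, -2.2500, 0.7500, 3.7500
Σ_{t=1}^{7}(y_t−ȳ)(y_{t+1}−ȳ) = -2.0625
γ_1 = -2.0625 / 8 = -0.258

-0.258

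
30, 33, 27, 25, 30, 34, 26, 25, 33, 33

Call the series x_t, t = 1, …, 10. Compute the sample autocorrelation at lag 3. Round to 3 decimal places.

Mean x̄ = (30 + 33 + 27 + 25 + 30 + 34 + 26 + 25 + 33 + 33)/10 = 29.6000
Σ(x_t−x̄)(x_{t+3}−x̄) = (-1.8400) + (1.3600) + (-11.4400) + (16.5600) + (-1.8400) + (14.9600) + (-12.2400) = 5.5200
Denominator Σ(x_t−x̄)² = 116.4000
r_3 = 5.5200 / 116.4000 = 0.047

0.047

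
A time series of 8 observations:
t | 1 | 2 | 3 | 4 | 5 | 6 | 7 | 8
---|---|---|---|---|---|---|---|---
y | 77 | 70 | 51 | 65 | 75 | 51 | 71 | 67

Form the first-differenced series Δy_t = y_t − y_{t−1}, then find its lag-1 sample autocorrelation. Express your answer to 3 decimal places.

First differences Δy: -7, -19, 14, 10, -24, 20, -4
Mean of differences = -1.4286
Numerator Σ(Δy_t−Δȳ)(Δy_{t+1}−Δȳ) = -793.6122
Denominator Σ(Δy_t−Δȳ)² = 1683.7143
r_1(Δy) = -793.6122 / 1683.7143 = -0.471

-0.471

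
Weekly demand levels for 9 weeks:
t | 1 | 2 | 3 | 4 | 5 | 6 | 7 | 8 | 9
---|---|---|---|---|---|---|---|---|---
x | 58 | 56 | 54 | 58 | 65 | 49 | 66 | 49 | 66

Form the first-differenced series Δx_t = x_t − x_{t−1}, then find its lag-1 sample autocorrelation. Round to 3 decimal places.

First differences Δx: -2, -2, 4, 7, -16, 17, -17, 17
Mean of differences = 1.0000
Numerator Σ(Δx_t−Δx̄)(Δx_{t+1}−Δx̄) = -932.0000
Denominator Σ(Δx_t−Δx̄)² = 1188.0000
r_1(Δx) = -932.0000 / 1188.0000 = -0.785

-0.785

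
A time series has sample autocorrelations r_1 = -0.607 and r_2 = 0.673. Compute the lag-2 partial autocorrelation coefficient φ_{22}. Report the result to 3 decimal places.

0.482

φ_{22} = (r_2 − r_1²) / (1 − r_1²)
r_1² = (-0.607)² = 0.368449
Numerator = 0.673 − 0.3684 = 0.3046; denominator = 1 − 0.3684 = 0.6316
φ_{22} = 0.3046 / 0.6316 = 0.482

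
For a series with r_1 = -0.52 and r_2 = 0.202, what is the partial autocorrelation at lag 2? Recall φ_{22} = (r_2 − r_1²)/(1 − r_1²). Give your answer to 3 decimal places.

-0.094

φ_{22} = (r_2 − r_1²) / (1 − r_1²)
r_1² = (-0.52)² = 0.2704
Numerator = 0.202 − 0.2704 = -0.0684; denominator = 1 − 0.2704 = 0.7296
φ_{22} = -0.0684 / 0.7296 = -0.094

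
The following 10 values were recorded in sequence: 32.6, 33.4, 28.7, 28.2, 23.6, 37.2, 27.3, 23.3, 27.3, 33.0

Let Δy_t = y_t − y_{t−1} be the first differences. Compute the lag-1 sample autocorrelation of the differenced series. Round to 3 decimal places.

-0.382

First differences Δy: 0.8, -4.7, -0.5, -4.6, 13.6, -9.9, -4.0, 4.0, 5.7
Mean of differences = 0.0444
Numerator Σ(Δy_t−Δȳ)(Δy_{t+1}−Δȳ) = -149.6409
Denominator Σ(Δy_t−Δȳ)² = 391.5822
r_1(Δy) = -149.6409 / 391.5822 = -0.382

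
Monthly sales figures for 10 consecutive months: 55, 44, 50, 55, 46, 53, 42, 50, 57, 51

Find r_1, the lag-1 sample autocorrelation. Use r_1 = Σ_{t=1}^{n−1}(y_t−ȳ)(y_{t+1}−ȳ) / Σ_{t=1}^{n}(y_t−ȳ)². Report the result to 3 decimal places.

Mean ȳ = (55 + 44 + 50 + 55 + 46 + 53 + 42 + 50 + 57 + 51)/10 = 50.3000
Numerator Σ_{t=1}^{9}(y_t−ȳ)(y_{t+1}−ȳ) = -78.1900
Denominator Σ(y_t−ȳ)² = 224.1000
r_1 = -78.1900 / 224.1000 = -0.349

-0.349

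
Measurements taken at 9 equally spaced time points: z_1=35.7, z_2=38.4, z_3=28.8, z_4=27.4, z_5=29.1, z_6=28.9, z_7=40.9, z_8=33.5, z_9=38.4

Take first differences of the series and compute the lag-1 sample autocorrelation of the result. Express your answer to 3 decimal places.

First differences Δz: 2.7, -9.6, -1.4, 1.7, -0.2, 12.0, -7.4, 4.9
Mean of differences = 0.3375
Numerator Σ(Δz_t−Δz̄)(Δz_{t+1}−Δz̄) = -141.1202
Denominator Σ(Δz_t−Δz̄)² = 326.1988
r_1(Δz) = -141.1202 / 326.1988 = -0.433

-0.433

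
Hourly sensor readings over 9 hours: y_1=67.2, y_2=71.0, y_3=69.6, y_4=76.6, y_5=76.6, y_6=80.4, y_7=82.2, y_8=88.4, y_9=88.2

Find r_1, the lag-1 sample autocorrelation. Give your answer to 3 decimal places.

0.640

Mean ȳ = (67.2 + 71.0 + 69.6 + 76.6 + 76.6 + 80.4 + 82.2 + 88.4 + 88.2)/9 = 77.8000
Numerator Σ_{t=1}^{8}(y_t−ȳ)(y_{t+1}−ȳ) = 304.3200
Denominator Σ(y_t−ȳ)² = 475.3600
r_1 = 304.3200 / 475.3600 = 0.640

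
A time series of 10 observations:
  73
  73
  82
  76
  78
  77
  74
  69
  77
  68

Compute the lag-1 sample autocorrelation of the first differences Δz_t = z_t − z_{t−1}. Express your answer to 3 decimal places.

-0.537

First differences Δz: 0, 9, -6, 2, -1, -3, -5, 8, -9
Mean of differences = -0.5556
Numerator Σ(Δz_t−Δz̄)(Δz_{t+1}−Δz̄) = -160.0864
Denominator Σ(Δz_t−Δz̄)² = 298.2222
r_1(Δz) = -160.0864 / 298.2222 = -0.537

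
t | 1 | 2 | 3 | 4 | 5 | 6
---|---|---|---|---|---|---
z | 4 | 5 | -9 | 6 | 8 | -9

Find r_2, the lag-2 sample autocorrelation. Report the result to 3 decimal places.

-0.438

Mean z̄ = (4 + 5 − 9 + 6 + 8 − 9)/6 = 0.8333
Deviations from mean: 3.1667, 4.1667, -9.8333, 5.1667, 7.1667, -9.8333
Σ(z_t−z̄)(z_{t+2}−z̄) = (-31.1389) + (21.5278) + (-70.4722) + (-50.8056) = -130.8889
Denominator Σ(z_t−z̄)² = 298.8333
r_2 = -130.8889 / 298.8333 = -0.438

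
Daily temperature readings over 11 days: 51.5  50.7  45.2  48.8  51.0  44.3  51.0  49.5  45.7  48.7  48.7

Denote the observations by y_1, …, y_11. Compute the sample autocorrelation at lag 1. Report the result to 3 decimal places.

-0.354

Mean ȳ = (51.5 + 50.7 + 45.2 + 48.8 + 51.0 + 44.3 + 51.0 + 49.5 + 45.7 + 48.7 + 48.7)/11 = 48.6455
Numerator Σ_{t=1}^{10}(y_t−ȳ)(y_{t+1}−ȳ) = -22.5084
Denominator Σ(y_t−ȳ)² = 63.6473
r_1 = -22.5084 / 63.6473 = -0.354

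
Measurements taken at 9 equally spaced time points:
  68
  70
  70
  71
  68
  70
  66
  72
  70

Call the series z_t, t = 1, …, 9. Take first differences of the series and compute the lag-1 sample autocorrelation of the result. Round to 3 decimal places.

First differences Δz: 2, 0, 1, -3, 2, -4, 6, -2
Mean of differences = 0.2500
Numerator Σ(Δz_t−Δz̄)(Δz_{t+1}−Δz̄) = -53.5625
Denominator Σ(Δz_t−Δz̄)² = 73.5000
r_1(Δz) = -53.5625 / 73.5000 = -0.729

-0.729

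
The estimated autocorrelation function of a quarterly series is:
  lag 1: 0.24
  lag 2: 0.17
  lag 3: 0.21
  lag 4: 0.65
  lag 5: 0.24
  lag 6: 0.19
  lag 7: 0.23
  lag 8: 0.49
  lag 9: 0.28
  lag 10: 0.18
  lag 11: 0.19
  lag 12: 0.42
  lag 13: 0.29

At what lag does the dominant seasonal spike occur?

The largest autocorrelation is r_4 = 0.65, with weaker echoes at lags 8 (0.49) and 12 (0.42); the remaining lags stay at or below 0.29.
The dominant spike at lag 4 indicates a seasonal period of 4.

4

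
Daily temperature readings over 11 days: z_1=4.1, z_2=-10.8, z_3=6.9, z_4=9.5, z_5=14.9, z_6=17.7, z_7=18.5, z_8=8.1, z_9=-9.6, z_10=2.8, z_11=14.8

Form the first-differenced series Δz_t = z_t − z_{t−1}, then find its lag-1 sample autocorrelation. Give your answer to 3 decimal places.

First differences Δz: -14.9, 17.7, 2.6, 5.4, 2.8, 0.8, -10.4, -17.7, 12.4, 12.0
Mean of differences = 1.0700
Numerator Σ(Δz_t−Δz̄)(Δz_{t+1}−Δz̄) = -96.9269
Denominator Σ(Δz_t−Δz̄)² = 1287.4610
r_1(Δz) = -96.9269 / 1287.4610 = -0.075

-0.075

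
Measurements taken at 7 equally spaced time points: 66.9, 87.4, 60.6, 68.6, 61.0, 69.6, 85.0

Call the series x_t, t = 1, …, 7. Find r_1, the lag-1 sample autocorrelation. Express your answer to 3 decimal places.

-0.276

Mean x̄ = (66.9 + 87.4 + 60.6 + 68.6 + 61.0 + 69.6 + 85.0)/7 = 71.3000
Deviations from mean: -4.4000, 16.1000, -10.7000, -2.7000, -10.3000, -1.7000, 13.7000
Σ(x_t−x̄)(x_{t+1}−x̄) = (-70.8400) + (-172.2700) + (28.8900) + (27.8100) + (17.5100) + (-23.2900) = -192.1900
Denominator Σ(x_t−x̄)² = 697.0200
r_1 = -192.1900 / 697.0200 = -0.276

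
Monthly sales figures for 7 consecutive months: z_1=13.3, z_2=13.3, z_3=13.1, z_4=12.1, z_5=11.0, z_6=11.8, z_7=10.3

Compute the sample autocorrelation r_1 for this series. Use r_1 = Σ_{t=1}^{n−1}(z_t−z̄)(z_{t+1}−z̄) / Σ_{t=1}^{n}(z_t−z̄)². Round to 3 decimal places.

Mean z̄ = (13.3 + 13.3 + 13.1 + 12.1 + 11.0 + 11.8 + 10.3)/7 = 12.1286
Deviations from mean: 1.1714, 1.1714, 0.9714, -0.0286, -1.1286, -0.3286, -1.8286
Σ(z_t−z̄)(z_{t+1}−z̄) = (1.3722) + (1.1380) + (-0.0278) + (0.0322) + (0.3708) + (0.6008) = 3.4863
Denominator Σ(z_t−z̄)² = 8.4143
r_1 = 3.4863 / 8.4143 = 0.414

0.414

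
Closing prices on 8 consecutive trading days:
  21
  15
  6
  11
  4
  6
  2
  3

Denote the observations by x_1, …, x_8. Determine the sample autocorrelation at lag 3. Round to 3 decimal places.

0.054

Mean x̄ = (21 + 15 + 6 + 11 + 4 + 6 + 2 + 3)/8 = 8.5000
Deviations from mean: 12.5000, 6.5000, -2.5000, 2.5000, -4.5000, -2.5000, -6.5000, -5.5000
Σ(x_t−x̄)(x_{t+3}−x̄) = (31.2500) + (-29.2500) + (6.2500) + (-16.2500) + (24.7500) = 16.7500
Denominator Σ(x_t−x̄)² = 310.0000
r_3 = 16.7500 / 310.0000 = 0.054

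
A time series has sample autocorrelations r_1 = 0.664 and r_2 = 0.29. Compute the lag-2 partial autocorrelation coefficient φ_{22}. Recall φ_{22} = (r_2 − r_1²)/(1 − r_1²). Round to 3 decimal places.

-0.270

φ_{22} = (r_2 − r_1²) / (1 − r_1²)
r_1² = (0.664)² = 0.440896
Numerator = 0.29 − 0.4409 = -0.1509; denominator = 1 − 0.4409 = 0.5591
φ_{22} = -0.1509 / 0.5591 = -0.270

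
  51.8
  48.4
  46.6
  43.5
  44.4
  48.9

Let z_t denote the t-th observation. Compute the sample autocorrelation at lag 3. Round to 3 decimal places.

Mean z̄ = (51.8 + 48.4 + 46.6 + 43.5 + 44.4 + 48.9)/6 = 47.2667
Σ(z_t−z̄)(z_{t+3}−z̄) = (-17.0756) + (-3.2489) + (-1.0889) = -21.4133
Denominator Σ(z_t−z̄)² = 47.3533
r_3 = -21.4133 / 47.3533 = -0.452

-0.452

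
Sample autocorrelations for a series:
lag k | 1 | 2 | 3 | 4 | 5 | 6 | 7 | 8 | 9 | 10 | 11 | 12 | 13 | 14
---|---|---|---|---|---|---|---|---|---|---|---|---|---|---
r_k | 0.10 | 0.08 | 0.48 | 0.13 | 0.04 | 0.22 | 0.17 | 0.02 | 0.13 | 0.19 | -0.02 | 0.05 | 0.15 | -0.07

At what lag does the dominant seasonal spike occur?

3

The largest autocorrelation is r_3 = 0.48, with a weaker echo at lag 6 (0.22); the remaining lags stay at or below 0.19.
The dominant spike at lag 3 indicates a seasonal period of 3.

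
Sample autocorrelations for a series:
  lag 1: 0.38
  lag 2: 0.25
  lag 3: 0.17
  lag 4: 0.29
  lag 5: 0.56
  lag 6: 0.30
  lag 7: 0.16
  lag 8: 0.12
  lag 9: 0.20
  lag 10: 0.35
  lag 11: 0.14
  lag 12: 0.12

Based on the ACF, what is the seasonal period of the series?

5

The largest autocorrelation is r_5 = 0.56; the remaining lags stay at or below 0.38. The elevated value at lag 1 (0.38), dropping to 0.25 at lag 2, reflects decaying short-term dependence rather than seasonality.
The dominant spike at lag 5 indicates a seasonal period of 5.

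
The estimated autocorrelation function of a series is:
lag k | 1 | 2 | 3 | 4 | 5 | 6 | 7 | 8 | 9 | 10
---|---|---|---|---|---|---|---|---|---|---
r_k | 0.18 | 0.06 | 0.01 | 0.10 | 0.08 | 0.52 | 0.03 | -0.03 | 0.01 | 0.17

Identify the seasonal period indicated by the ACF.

6

The largest autocorrelation is r_6 = 0.52; the remaining lags stay at or below 0.18.
The dominant spike at lag 6 indicates a seasonal period of 6.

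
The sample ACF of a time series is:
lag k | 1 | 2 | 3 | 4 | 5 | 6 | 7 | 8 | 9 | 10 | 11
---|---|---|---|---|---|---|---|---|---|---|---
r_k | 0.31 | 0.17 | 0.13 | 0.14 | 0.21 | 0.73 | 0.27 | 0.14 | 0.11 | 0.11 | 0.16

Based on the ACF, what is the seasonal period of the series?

The largest autocorrelation is r_6 = 0.73; the remaining lags stay at or below 0.31. The elevated value at lag 1 (0.31), dropping to 0.17 at lag 2, reflects decaying short-term dependence rather than seasonality.
The dominant spike at lag 6 indicates a seasonal period of 6.

6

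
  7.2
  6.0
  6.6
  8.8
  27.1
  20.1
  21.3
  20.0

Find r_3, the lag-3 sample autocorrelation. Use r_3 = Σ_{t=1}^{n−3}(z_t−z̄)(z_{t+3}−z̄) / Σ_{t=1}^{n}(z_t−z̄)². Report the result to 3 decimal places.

Mean z̄ = (7.2 + 6.0 + 6.6 + 8.8 + 27.1 + 20.1 + 21.3 + 20.0)/8 = 14.6375
Deviations from mean: -7.4375, -8.6375, -8.0375, -5.8375, 12.4625, 5.4625, 6.6625, 5.3625
Σ(z_t−z̄)(z_{t+3}−z̄) = (43.4164) + (-107.6448) + (-43.9048) + (-38.8923) + (66.8302) = -80.1955
Denominator Σ(z_t−z̄)² = 486.8988
r_3 = -80.1955 / 486.8988 = -0.165

-0.165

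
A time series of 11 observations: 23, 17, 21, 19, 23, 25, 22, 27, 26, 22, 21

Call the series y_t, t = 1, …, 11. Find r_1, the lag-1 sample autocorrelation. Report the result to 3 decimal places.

0.247

Mean ȳ = (23 + 17 + 21 + 19 + 23 + 25 + 22 + 27 + 26 + 22 + 21)/11 = 22.3636
Numerator Σ_{t=1}^{10}(y_t−ȳ)(y_{t+1}−ȳ) = 21.4132
Denominator Σ(y_t−ȳ)² = 86.5455
r_1 = 21.4132 / 86.5455 = 0.247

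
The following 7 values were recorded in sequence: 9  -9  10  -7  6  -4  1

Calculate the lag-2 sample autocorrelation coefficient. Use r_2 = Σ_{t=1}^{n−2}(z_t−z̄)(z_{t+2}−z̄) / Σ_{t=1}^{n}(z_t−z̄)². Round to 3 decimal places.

0.663

Mean z̄ = (9 − 9 + 10 − 7 + 6 − 4 + 1)/7 = 0.8571
Deviations from mean: 8.1429, -9.8571, 9.1429, -7.8571, 5.1429, -4.8571, 0.1429
Σ(z_t−z̄)(z_{t+2}−z̄) = (74.4490) + (77.4490) + (47.0204) + (38.1633) + (0.7347) = 237.8163
Denominator Σ(z_t−z̄)² = 358.8571
r_2 = 237.8163 / 358.8571 = 0.663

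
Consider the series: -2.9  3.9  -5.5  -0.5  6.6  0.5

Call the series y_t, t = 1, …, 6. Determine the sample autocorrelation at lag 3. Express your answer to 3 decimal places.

0.248

Mean ȳ = (-2.9 + 3.9 − 5.5 − 0.5 + 6.6 + 0.5)/6 = 0.3500
Deviations from mean: -3.2500, 3.5500, -5.8500, -0.8500, 6.2500, 0.1500
Numerator Σ_{t=1}^{3}(y_t−ȳ)(y_{t+3}−ȳ) = 24.0725
Denominator Σ(y_t−ȳ)² = 97.1950
r_3 = 24.0725 / 97.1950 = 0.248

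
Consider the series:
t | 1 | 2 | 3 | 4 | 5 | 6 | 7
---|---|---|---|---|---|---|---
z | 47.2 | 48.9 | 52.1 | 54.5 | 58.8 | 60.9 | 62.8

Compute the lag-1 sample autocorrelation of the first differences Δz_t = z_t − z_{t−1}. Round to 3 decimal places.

-0.310

First differences Δz: 1.7, 3.2, 2.4, 4.3, 2.1, 1.9
Mean of differences = 2.6000
Numerator Σ(Δz_t−Δz̄)(Δz_{t+1}−Δz̄) = -1.5000
Denominator Σ(Δz_t−Δz̄)² = 4.8400
r_1(Δz) = -1.5000 / 4.8400 = -0.310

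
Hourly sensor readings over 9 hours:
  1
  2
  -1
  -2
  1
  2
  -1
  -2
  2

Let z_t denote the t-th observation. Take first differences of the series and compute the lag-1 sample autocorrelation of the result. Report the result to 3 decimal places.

First differences Δz: 1, -3, -1, 3, 1, -3, -1, 4
Mean of differences = 0.1250
Numerator Σ(Δz_t−Δz̄)(Δz_{t+1}−Δz̄) = -3.5156
Denominator Σ(Δz_t−Δz̄)² = 46.8750
r_1(Δz) = -3.5156 / 46.8750 = -0.075

-0.075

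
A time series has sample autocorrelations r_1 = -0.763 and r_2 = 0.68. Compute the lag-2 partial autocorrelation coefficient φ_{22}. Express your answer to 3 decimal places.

φ_{22} = (r_2 − r_1²) / (1 − r_1²)
r_1² = (-0.763)² = 0.582169
Numerator = 0.68 − 0.5822 = 0.0978; denominator = 1 − 0.5822 = 0.4178
φ_{22} = 0.0978 / 0.4178 = 0.234

0.234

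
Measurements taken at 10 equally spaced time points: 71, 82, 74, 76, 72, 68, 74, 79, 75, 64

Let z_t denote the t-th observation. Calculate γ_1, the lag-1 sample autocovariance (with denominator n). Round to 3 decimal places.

-1.725

Mean z̄ = (71 + 82 + 74 + 76 + 72 + 68 + 74 + 79 + 75 + 64)/10 = 73.5000
Σ_{t=1}^{9}(z_t−z̄)(z_{t+1}−z̄) = -17.2500
γ_1 = -17.2500 / 10 = -1.725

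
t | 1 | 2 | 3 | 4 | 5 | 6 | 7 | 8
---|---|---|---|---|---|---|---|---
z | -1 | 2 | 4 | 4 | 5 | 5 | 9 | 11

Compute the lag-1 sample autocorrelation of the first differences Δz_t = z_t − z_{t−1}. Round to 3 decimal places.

First differences Δz: 3, 2, 0, 1, 0, 4, 2
Mean of differences = 1.7143
Numerator Σ(Δz_t−Δz̄)(Δz_{t+1}−Δz̄) = -0.9388
Denominator Σ(Δz_t−Δz̄)² = 13.4286
r_1(Δz) = -0.9388 / 13.4286 = -0.070

-0.070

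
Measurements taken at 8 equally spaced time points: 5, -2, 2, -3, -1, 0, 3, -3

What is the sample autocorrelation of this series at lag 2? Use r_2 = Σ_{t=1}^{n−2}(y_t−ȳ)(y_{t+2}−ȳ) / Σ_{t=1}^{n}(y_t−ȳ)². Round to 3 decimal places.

0.184

Mean ȳ = (5 − 2 + 2 − 3 − 1 + 0 + 3 − 3)/8 = 0.1250
Σ(y_t−ȳ)(y_{t+2}−ȳ) = (9.1406) + (6.6406) + (-2.1094) + (0.3906) + (-3.2344) + (0.3906) = 11.2188
Denominator Σ(y_t−ȳ)² = 60.8750
r_2 = 11.2188 / 60.8750 = 0.184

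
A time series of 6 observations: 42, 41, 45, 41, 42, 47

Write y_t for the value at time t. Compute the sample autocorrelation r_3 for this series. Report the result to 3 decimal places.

0.400

Mean ȳ = (42 + 41 + 45 + 41 + 42 + 47)/6 = 43.0000
Deviations from mean: -1.0000, -2.0000, 2.0000, -2.0000, -1.0000, 4.0000
Numerator Σ_{t=1}^{3}(y_t−ȳ)(y_{t+3}−ȳ) = 12.0000
Denominator Σ(y_t−ȳ)² = 30.0000
r_3 = 12.0000 / 30.0000 = 0.400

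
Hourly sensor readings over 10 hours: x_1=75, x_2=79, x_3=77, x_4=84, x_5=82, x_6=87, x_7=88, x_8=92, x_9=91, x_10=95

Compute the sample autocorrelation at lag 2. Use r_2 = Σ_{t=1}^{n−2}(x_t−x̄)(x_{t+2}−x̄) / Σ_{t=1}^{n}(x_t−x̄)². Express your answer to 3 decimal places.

0.493

Mean x̄ = (75 + 79 + 77 + 84 + 82 + 87 + 88 + 92 + 91 + 95)/10 = 85.0000
Numerator Σ_{t=1}^{8}(x_t−x̄)(x_{t+2}−x̄) = 201.0000
Denominator Σ(x_t−x̄)² = 408.0000
r_2 = 201.0000 / 408.0000 = 0.493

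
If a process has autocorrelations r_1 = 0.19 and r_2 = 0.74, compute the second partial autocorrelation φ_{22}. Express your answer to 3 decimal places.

0.730

φ_{22} = (r_2 − r_1²) / (1 − r_1²)
r_1² = (0.19)² = 0.0361
Numerator = 0.74 − 0.0361 = 0.7039; denominator = 1 − 0.0361 = 0.9639
φ_{22} = 0.7039 / 0.9639 = 0.730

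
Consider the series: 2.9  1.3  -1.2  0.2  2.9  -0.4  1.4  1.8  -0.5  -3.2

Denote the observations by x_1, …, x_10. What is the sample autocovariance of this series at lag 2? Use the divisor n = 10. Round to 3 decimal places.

-1.288

Mean x̄ = (2.9 + 1.3 − 1.2 + 0.2 + 2.9 − 0.4 + 1.4 + 1.8 − 0.5 − 3.2)/10 = 0.5200
Σ_{t=1}^{8}(x_t−x̄)(x_{t+2}−x̄) = -12.8848
γ_2 = -12.8848 / 10 = -1.288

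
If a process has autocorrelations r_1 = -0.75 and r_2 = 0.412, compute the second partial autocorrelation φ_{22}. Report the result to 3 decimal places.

φ_{22} = (r_2 − r_1²) / (1 − r_1²)
r_1² = (-0.75)² = 0.5625
Numerator = 0.412 − 0.5625 = -0.1505; denominator = 1 − 0.5625 = 0.4375
φ_{22} = -0.1505 / 0.4375 = -0.344

-0.344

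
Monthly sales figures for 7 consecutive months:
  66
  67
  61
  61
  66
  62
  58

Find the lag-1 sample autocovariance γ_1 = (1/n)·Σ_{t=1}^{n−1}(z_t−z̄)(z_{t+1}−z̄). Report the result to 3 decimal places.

Mean z̄ = (66 + 67 + 61 + 61 + 66 + 62 + 58)/7 = 63.0000
Deviations: 3.0000, 4.0000, -2.0000, -2.0000, 3.0000, -1.0000, -5.0000
Σ_{t=1}^{6}(z_t−z̄)(z_{t+1}−z̄) = 4.0000
γ_1 = 4.0000 / 7 = 0.571

0.571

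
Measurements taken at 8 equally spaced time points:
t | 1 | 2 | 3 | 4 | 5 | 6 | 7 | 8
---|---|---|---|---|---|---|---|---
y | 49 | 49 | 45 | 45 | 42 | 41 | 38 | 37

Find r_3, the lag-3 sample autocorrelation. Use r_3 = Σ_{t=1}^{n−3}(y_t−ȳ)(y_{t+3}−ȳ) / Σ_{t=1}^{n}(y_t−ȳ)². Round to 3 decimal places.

-0.017

Mean ȳ = (49 + 49 + 45 + 45 + 42 + 41 + 38 + 37)/8 = 43.2500
Deviations from mean: 5.7500, 5.7500, 1.7500, 1.7500, -1.2500, -2.2500, -5.2500, -6.2500
Numerator Σ_{t=1}^{5}(y_t−ȳ)(y_{t+3}−ȳ) = -2.4375
Denominator Σ(y_t−ȳ)² = 145.5000
r_3 = -2.4375 / 145.5000 = -0.017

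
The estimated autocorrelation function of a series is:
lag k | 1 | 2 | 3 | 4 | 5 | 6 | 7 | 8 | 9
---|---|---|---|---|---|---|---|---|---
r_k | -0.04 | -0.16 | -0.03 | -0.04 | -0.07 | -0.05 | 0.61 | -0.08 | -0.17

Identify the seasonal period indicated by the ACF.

7

The largest autocorrelation is r_7 = 0.61; the remaining lags stay at or below -0.03.
The dominant spike at lag 7 indicates a seasonal period of 7.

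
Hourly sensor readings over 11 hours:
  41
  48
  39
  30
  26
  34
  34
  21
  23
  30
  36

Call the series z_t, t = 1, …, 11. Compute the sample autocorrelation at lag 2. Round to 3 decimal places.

Mean z̄ = (41 + 48 + 39 + 30 + 26 + 34 + 34 + 21 + 23 + 30 + 36)/11 = 32.9091
Numerator Σ_{t=1}^{9}(z_t−z̄)(z_{t+2}−z̄) = -67.1983
Denominator Σ(z_t−z̄)² = 646.9091
r_2 = -67.1983 / 646.9091 = -0.104

-0.104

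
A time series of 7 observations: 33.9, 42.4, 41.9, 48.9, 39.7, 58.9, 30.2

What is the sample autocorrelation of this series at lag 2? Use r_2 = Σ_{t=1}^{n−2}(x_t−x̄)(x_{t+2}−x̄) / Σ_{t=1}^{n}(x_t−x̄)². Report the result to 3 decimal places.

Mean x̄ = (33.9 + 42.4 + 41.9 + 48.9 + 39.7 + 58.9 + 30.2)/7 = 42.2714
Deviations from mean: -8.3714, 0.1286, -0.3714, 6.6286, -2.5714, 16.6286, -12.0714
Σ(x_t−x̄)(x_{t+2}−x̄) = (3.1094) + (0.8522) + (0.9551) + (110.2237) + (31.0408) = 146.1812
Denominator Σ(x_t−x̄)² = 543.0143
r_2 = 146.1812 / 543.0143 = 0.269

0.269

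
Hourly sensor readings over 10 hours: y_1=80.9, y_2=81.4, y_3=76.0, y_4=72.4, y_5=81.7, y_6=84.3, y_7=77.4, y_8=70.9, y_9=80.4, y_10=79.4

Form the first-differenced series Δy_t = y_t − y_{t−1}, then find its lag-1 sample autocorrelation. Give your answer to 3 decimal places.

First differences Δy: 0.5, -5.4, -3.6, 9.3, 2.6, -6.9, -6.5, 9.5, -1.0
Mean of differences = -0.1667
Numerator Σ(Δy_t−Δȳ)(Δy_{t+1}−Δȳ) = -37.0944
Denominator Σ(Δy_t−Δȳ)² = 316.4800
r_1(Δy) = -37.0944 / 316.4800 = -0.117

-0.117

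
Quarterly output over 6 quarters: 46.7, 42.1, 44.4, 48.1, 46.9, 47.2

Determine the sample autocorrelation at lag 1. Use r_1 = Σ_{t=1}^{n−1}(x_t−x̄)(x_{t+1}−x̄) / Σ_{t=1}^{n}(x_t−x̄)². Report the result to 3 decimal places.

0.115

Mean x̄ = (46.7 + 42.1 + 44.4 + 48.1 + 46.9 + 47.2)/6 = 45.9000
Deviations from mean: 0.8000, -3.8000, -1.5000, 2.2000, 1.0000, 1.3000
Σ(x_t−x̄)(x_{t+1}−x̄) = (-3.0400) + (5.7000) + (-3.3000) + (2.2000) + (1.3000) = 2.8600
Denominator Σ(x_t−x̄)² = 24.8600
r_1 = 2.8600 / 24.8600 = 0.115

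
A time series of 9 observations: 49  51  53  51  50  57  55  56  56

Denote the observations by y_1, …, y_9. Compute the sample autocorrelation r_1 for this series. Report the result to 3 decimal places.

Mean ȳ = (49 + 51 + 53 + 51 + 50 + 57 + 55 + 56 + 56)/9 = 53.1111
Numerator Σ_{t=1}^{8}(y_t−ȳ)(y_{t+1}−ȳ) = 24.7654
Denominator Σ(y_t−ȳ)² = 70.8889
r_1 = 24.7654 / 70.8889 = 0.349

0.349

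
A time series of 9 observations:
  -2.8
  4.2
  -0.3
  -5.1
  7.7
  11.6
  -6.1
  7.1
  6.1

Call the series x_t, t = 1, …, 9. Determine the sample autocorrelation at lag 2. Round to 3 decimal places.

Mean x̄ = (-2.8 + 4.2 − 0.3 − 5.1 + 7.7 + 11.6 − 6.1 + 7.1 + 6.1)/9 = 2.4889
Σ(x_t−x̄)(x_{t+2}−x̄) = (14.7501) + (-12.9854) + (-14.5332) + (-69.1432) + (-44.7577) + (42.0123) + (-31.0154) = -115.6725
Denominator Σ(x_t−x̄)² = 314.5089
r_2 = -115.6725 / 314.5089 = -0.368

-0.368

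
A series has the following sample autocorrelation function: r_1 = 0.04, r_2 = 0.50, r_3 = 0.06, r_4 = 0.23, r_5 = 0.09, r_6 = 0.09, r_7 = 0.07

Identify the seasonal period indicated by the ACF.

The largest autocorrelation is r_2 = 0.50, with a weaker echo at lag 4 (0.23); the remaining lags stay at or below 0.09.
The dominant spike at lag 2 indicates a seasonal period of 2.

2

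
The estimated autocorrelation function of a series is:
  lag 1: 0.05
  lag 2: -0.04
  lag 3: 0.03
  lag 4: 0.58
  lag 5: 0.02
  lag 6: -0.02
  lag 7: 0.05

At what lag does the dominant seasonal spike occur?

The largest autocorrelation is r_4 = 0.58; the remaining lags stay at or below 0.05.
The dominant spike at lag 4 indicates a seasonal period of 4.

4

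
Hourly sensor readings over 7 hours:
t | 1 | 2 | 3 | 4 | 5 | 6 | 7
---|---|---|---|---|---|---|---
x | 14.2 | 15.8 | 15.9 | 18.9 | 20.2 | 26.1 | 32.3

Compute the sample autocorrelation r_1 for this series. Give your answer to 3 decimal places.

Mean x̄ = (14.2 + 15.8 + 15.9 + 18.9 + 20.2 + 26.1 + 32.3)/7 = 20.4857
Deviations from mean: -6.2857, -4.6857, -4.5857, -1.5857, -0.2857, 5.6143, 11.8143
Σ(x_t−x̄)(x_{t+1}−x̄) = (29.4531) + (21.4873) + (7.2716) + (0.4531) + (-1.6041) + (66.3288) = 123.3898
Denominator Σ(x_t−x̄)² = 256.1886
r_1 = 123.3898 / 256.1886 = 0.482

0.482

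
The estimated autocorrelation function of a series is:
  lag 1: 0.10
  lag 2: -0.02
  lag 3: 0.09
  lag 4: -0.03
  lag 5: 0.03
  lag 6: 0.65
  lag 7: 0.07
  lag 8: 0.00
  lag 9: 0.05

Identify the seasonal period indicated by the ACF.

The largest autocorrelation is r_6 = 0.65; the remaining lags stay at or below 0.10.
The dominant spike at lag 6 indicates a seasonal period of 6.

6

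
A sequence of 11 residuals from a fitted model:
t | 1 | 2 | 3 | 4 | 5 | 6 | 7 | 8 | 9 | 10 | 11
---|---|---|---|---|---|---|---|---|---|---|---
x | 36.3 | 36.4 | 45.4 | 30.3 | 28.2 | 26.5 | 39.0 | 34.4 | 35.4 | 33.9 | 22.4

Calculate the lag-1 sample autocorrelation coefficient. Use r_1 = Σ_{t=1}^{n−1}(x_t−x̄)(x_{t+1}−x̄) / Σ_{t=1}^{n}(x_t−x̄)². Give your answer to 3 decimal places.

Mean x̄ = (36.3 + 36.4 + 45.4 + 30.3 + 28.2 + 26.5 + 39.0 + 34.4 + 35.4 + 33.9 + 22.4)/11 = 33.4727
Numerator Σ_{t=1}^{10}(x_t−x̄)(x_{t+1}−x̄) = 23.3074
Denominator Σ(x_t−x̄)² = 403.2218
r_1 = 23.3074 / 403.2218 = 0.058

0.058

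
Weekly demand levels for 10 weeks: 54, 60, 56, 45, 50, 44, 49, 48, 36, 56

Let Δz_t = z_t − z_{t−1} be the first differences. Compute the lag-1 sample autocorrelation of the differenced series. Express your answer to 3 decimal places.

-0.402

First differences Δz: 6, -4, -11, 5, -6, 5, -1, -12, 20
Mean of differences = 0.2222
Numerator Σ(Δz_t−Δz̄)(Δz_{t+1}−Δz̄) = -322.7160
Denominator Σ(Δz_t−Δz̄)² = 803.5556
r_1(Δz) = -322.7160 / 803.5556 = -0.402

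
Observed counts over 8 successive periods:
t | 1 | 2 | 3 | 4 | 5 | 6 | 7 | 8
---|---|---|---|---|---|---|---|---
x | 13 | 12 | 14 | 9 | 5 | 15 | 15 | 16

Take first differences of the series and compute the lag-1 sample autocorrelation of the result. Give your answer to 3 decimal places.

First differences Δx: -1, 2, -5, -4, 10, 0, 1
Mean of differences = 0.4286
Numerator Σ(Δx_t−Δx̄)(Δx_{t+1}−Δx̄) = -33.4694
Denominator Σ(Δx_t−Δx̄)² = 145.7143
r_1(Δx) = -33.4694 / 145.7143 = -0.230

-0.230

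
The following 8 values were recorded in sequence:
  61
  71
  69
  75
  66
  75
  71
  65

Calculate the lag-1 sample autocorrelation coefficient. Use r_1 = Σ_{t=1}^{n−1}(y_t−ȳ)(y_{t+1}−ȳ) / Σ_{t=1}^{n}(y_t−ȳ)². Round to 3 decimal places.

Mean ȳ = (61 + 71 + 69 + 75 + 66 + 75 + 71 + 65)/8 = 69.1250
Σ(y_t−ȳ)(y_{t+1}−ȳ) = (-15.2344) + (-0.2344) + (-0.7344) + (-18.3594) + (-18.3594) + (11.0156) + (-7.7344) = -49.6406
Denominator Σ(y_t−ȳ)² = 168.8750
r_1 = -49.6406 / 168.8750 = -0.294

-0.294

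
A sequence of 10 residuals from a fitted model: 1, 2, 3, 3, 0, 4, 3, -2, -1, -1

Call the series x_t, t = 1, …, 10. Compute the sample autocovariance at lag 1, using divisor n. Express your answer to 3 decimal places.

Mean x̄ = (1 + 2 + 3 + 3 + 0 + 4 + 3 − 2 − 1 − 1)/10 = 1.2000
Σ_{t=1}^{9}(x_t−x̄)(x_{t+1}−x̄) = 10.1600
γ_1 = 10.1600 / 10 = 1.016

1.016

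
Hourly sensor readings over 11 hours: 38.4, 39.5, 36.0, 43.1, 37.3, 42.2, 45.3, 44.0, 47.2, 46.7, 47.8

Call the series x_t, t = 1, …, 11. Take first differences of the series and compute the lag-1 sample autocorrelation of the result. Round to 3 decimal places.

First differences Δx: 1.1, -3.5, 7.1, -5.8, 4.9, 3.1, -1.3, 3.2, -0.5, 1.1
Mean of differences = 0.9400
Numerator Σ(Δx_t−Δx̄)(Δx_{t+1}−Δx̄) = -101.1016
Denominator Σ(Δx_t−Δx̄)² = 135.6840
r_1(Δx) = -101.1016 / 135.6840 = -0.745

-0.745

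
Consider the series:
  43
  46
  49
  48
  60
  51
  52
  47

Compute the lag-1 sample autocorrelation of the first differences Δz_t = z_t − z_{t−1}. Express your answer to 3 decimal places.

-0.492

First differences Δz: 3, 3, -1, 12, -9, 1, -5
Mean of differences = 0.5714
Numerator Σ(Δz_t−Δz̄)(Δz_{t+1}−Δz̄) = -131.7551
Denominator Σ(Δz_t−Δz̄)² = 267.7143
r_1(Δz) = -131.7551 / 267.7143 = -0.492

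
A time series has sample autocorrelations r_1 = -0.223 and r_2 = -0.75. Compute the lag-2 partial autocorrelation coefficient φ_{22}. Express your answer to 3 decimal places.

-0.842

φ_{22} = (r_2 − r_1²) / (1 − r_1²)
r_1² = (-0.223)² = 0.049729
Numerator = -0.75 − 0.0497 = -0.7997; denominator = 1 − 0.0497 = 0.9503
φ_{22} = -0.7997 / 0.9503 = -0.842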